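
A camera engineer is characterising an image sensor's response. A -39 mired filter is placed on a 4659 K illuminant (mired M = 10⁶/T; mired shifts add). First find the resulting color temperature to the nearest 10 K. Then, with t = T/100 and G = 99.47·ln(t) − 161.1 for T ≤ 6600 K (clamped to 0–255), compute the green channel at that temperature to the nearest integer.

241

M_in = 10⁶/4659 = 214.64; M_out = 214.64 + (-39) = 175.64.
T_out = 10⁶/175.64 = 5693.5 K → 5690 K; t = 56.9.
G = 99.47·ln 56.9 − 161.1 = 99.47·4.0413 − 161.1 = 240.888.
Rounded: 241.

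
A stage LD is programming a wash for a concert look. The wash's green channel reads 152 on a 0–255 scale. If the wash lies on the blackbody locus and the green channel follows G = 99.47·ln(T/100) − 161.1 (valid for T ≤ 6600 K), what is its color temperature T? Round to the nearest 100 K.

2300 K

ln t = (152 + 161.1) / 99.47 = 3.1477.
t = e^3.1477 = 23.282.
T = 100·t = 2328 K → 2300 K to the nearest 100 K.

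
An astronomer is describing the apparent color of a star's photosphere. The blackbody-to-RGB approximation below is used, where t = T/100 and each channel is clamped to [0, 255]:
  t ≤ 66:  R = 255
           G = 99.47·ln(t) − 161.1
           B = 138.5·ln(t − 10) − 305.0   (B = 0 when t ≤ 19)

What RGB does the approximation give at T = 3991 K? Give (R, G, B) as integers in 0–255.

(255, 206, 166)

t = 3991/100 = 39.91; the t ≤ 66 branch applies.
R = 255 by definition for t ≤ 66.
G = 99.47·ln 39.91 − 161.1 = 99.47·3.6866 − 161.1 = 205.609.
B = 138.5·ln(39.91 − 10) − 305.0 = 138.5·ln 29.91 − 305.0 = 138.5·3.3982 − 305.0 = 165.650.
Rounded: (255, 206, 166).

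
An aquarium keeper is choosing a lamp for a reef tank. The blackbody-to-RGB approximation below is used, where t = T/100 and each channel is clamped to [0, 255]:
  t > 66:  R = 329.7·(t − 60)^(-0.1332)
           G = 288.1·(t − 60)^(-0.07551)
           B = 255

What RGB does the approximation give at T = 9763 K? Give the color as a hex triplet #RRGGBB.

t = 9763/100 = 97.63; the t > 66 branch applies.
R = 329.7·(97.63 − 60)^(-0.1332) = 329.7·37.63^(-0.1332) = 329.7·0.61679 = 203.356.
G = 288.1·(97.63 − 60)^(-0.07551) = 288.1·37.63^(-0.07551) = 288.1·0.76038 = 219.066.
B = 255 by definition for t > 66.
Rounded: (203, 219, 255).
In hex: #CBDBFF.

#CBDBFF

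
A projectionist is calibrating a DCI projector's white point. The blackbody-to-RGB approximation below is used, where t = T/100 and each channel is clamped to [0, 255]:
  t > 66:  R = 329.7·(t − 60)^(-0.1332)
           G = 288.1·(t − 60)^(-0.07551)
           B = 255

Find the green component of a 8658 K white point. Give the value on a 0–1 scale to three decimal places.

0.882

t = 8658/100 = 86.58; the t > 66 branch applies.
G = 288.1·(86.58 − 60)^(-0.07551) = 288.1·26.58^(-0.07551) = 288.1·0.78061 = 224.893.
On a 0–1 scale: 224.893/255 = 0.8819 → 0.882.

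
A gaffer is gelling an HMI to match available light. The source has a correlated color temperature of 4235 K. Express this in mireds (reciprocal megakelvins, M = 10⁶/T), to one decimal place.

M = 10⁶ / 4235 = 236.128 → 236.1 mireds.

236.1 mireds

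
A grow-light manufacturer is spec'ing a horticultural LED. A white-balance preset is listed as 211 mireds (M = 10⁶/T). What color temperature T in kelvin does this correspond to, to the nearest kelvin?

T = 10⁶ / 211 = 4739.34 K → 4739 K.

4739 K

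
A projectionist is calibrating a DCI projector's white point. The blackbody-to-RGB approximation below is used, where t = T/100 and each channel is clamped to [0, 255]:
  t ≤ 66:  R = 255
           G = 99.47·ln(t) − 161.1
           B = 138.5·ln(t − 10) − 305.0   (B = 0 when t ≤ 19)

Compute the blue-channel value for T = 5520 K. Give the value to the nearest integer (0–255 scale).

t = 5520/100 = 55.2; the t ≤ 66 branch applies.
B = 138.5·ln(55.2 − 10) − 305.0 = 138.5·ln 45.2 − 305.0 = 138.5·3.8111 − 305.0 = 222.837.
Rounded: 223.

223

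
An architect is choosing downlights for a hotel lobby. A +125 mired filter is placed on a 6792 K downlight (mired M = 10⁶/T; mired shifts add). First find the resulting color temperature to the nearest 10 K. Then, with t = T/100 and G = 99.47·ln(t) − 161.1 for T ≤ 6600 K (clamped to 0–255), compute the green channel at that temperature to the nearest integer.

M_in = 10⁶/6792 = 147.23; M_out = 147.23 + (+125) = 272.23.
T_out = 10⁶/272.23 = 3673.3 K → 3670 K; t = 36.7.
G = 99.47·ln 36.7 − 161.1 = 99.47·3.6028 − 161.1 = 197.268.
Rounded: 197.

197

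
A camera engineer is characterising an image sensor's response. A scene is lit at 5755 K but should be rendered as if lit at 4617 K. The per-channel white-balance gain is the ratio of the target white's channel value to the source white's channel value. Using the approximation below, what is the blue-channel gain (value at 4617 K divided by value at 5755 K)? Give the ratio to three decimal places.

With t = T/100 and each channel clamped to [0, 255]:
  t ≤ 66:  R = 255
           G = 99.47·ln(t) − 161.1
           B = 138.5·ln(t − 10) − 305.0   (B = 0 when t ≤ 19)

At 5755 K (t = 57.55):
  B = 138.5·ln(57.55 − 10) − 305.0 = 138.5·ln 47.55 − 305.0 = 138.5·3.8618 − 305.0 = 229.857.
At 4617 K (t = 46.17):
  B = 138.5·ln(46.17 − 10) − 305.0 = 138.5·ln 36.17 − 305.0 = 138.5·3.5882 − 305.0 = 191.970.
Gain = 191.970 / 229.857 = 0.8352 → 0.835.

0.835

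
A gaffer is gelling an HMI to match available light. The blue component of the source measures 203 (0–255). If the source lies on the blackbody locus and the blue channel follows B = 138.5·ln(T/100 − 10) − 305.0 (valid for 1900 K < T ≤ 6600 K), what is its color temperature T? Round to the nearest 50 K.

ln(t − 10) = (203 + 305.0) / 138.5 = 3.6679.
t − 10 = e^3.6679 = 39.168, so t = 49.168.
T = 100·t = 4917 K → 4900 K to the nearest 50 K.

4900 K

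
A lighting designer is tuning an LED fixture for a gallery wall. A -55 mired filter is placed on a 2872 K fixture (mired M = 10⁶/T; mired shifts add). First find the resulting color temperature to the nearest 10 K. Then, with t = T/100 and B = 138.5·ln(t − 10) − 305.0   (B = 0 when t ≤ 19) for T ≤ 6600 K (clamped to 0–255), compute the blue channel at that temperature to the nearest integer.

M_in = 10⁶/2872 = 348.19; M_out = 348.19 + (-55) = 293.19.
T_out = 10⁶/293.19 = 3410.8 K → 3410 K; t = 34.1.
B = 138.5·ln(34.1 − 10) − 305.0 = 138.5·ln 24.1 − 305.0 = 138.5·3.1822 − 305.0 = 135.736.
Rounded: 136.

136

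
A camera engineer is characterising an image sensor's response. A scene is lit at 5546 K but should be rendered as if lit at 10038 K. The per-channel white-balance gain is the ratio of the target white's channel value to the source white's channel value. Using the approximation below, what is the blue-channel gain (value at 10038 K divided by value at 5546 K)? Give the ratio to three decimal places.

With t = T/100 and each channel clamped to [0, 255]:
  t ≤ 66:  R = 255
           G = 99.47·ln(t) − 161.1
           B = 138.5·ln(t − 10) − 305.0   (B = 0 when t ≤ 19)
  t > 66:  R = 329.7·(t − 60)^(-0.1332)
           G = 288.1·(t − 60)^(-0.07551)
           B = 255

1.140

At 5546 K (t = 55.46):
  B = 138.5·ln(55.46 − 10) − 305.0 = 138.5·ln 45.46 − 305.0 = 138.5·3.8168 − 305.0 = 223.631.
At 10038 K (t = 100.38):
  B = 255 by definition for t > 66.
Gain = 255.000 / 223.631 = 1.1403 → 1.140.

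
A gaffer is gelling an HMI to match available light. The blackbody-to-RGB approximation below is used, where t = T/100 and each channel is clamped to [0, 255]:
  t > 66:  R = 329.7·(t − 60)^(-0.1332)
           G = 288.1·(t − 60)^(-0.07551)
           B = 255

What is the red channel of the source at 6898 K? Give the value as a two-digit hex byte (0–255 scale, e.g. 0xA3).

t = 6898/100 = 68.98; the t > 66 branch applies.
R = 329.7·(68.98 − 60)^(-0.1332) = 329.7·8.98^(-0.1332) = 329.7·0.74649 = 246.118.
Rounded: 246; in hex, 0xF6.

0xF6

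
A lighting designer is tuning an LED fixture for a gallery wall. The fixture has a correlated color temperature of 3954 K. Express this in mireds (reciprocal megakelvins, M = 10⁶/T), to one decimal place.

252.9 mireds

M = 10⁶ / 3954 = 252.908 → 252.9 mireds.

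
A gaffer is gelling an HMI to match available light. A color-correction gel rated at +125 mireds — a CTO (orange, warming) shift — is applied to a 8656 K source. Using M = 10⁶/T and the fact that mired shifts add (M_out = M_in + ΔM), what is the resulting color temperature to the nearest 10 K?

M_in = 10⁶/8656 = 115.53 mireds.
M_out = 115.53 + (+125) = 240.53 mireds.
T_out = 10⁶/240.53 = 4157.5 K → 4160 K.

4160 K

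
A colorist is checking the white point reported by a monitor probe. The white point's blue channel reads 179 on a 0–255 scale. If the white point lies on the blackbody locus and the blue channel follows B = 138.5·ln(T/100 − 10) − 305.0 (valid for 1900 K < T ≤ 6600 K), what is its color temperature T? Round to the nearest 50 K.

ln(t − 10) = (179 + 305.0) / 138.5 = 3.4946.
t − 10 = e^3.4946 = 32.937, so t = 42.937.
T = 100·t = 4294 K → 4300 K to the nearest 50 K.

4300 K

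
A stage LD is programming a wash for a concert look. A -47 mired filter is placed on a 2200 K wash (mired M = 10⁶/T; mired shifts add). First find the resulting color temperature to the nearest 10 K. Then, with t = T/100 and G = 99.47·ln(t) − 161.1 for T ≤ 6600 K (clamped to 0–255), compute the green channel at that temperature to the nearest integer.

157

M_in = 10⁶/2200 = 454.55; M_out = 454.55 + (-47) = 407.55.
T_out = 10⁶/407.55 = 2453.7 K → 2450 K; t = 24.5.
G = 99.47·ln 24.5 − 161.1 = 99.47·3.1987 − 161.1 = 157.072.
Rounded: 157.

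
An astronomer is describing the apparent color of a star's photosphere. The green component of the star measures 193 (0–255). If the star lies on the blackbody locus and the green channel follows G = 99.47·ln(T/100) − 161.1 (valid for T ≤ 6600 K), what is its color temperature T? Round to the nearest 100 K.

ln t = (193 + 161.1) / 99.47 = 3.5599.
t = e^3.5599 = 35.159.
T = 100·t = 3516 K → 3500 K to the nearest 100 K.

3500 K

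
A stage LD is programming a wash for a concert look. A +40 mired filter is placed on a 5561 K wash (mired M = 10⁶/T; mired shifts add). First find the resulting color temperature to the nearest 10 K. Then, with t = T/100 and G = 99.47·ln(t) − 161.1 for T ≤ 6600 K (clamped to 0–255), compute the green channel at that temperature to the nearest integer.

M_in = 10⁶/5561 = 179.82; M_out = 179.82 + (+40) = 219.82.
T_out = 10⁶/219.82 = 4549.1 K → 4550 K; t = 45.5.
G = 99.47·ln 45.5 − 161.1 = 99.47·3.8177 − 161.1 = 218.648.
Rounded: 219.

219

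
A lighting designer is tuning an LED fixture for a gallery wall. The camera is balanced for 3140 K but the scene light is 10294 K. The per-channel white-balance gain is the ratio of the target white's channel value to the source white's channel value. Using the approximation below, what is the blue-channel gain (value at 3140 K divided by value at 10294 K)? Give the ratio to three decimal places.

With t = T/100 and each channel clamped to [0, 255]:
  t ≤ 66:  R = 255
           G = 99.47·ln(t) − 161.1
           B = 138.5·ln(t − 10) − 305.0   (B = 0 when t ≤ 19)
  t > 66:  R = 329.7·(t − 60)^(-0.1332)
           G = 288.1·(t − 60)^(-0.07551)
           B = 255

0.468

At 10294 K (t = 102.94):
  B = 255 by definition for t > 66.
At 3140 K (t = 31.4):
  B = 138.5·ln(31.4 − 10) − 305.0 = 138.5·ln 21.4 − 305.0 = 138.5·3.0634 − 305.0 = 119.280.
Gain = 119.280 / 255.000 = 0.4678 → 0.468.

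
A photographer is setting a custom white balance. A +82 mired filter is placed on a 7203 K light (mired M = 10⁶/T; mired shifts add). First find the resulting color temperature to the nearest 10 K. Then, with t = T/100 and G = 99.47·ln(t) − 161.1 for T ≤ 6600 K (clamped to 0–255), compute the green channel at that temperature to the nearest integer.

218

M_in = 10⁶/7203 = 138.83; M_out = 138.83 + (+82) = 220.83.
T_out = 10⁶/220.83 = 4528.3 K → 4530 K; t = 45.3.
G = 99.47·ln 45.3 − 161.1 = 99.47·3.8133 − 161.1 = 218.210.
Rounded: 218.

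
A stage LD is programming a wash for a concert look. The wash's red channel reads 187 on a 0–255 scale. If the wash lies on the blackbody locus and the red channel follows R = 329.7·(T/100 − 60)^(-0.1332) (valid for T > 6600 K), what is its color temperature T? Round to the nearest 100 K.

(t − 60)^(-0.1332) = 187/329.7 = 0.56718.
t − 60 = 0.56718^(1/-0.1332) = 0.56718^(-7.508) = 70.620, so t = 130.620.
T = 100·t = 13062 K → 13100 K to the nearest 100 K.

13100 K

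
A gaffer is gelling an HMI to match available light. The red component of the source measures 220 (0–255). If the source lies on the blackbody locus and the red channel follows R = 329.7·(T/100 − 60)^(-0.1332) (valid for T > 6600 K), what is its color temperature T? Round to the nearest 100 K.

8100 K

(t − 60)^(-0.1332) = 220/329.7 = 0.66727.
t − 60 = 0.66727^(1/-0.1332) = 0.66727^(-7.508) = 20.847, so t = 80.847.
T = 100·t = 8085 K → 8100 K to the nearest 100 K.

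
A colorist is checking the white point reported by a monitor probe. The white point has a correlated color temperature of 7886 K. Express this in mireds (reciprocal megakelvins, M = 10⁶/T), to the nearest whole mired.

M = 10⁶ / 7886 = 126.807 → 127 mireds.

127 mireds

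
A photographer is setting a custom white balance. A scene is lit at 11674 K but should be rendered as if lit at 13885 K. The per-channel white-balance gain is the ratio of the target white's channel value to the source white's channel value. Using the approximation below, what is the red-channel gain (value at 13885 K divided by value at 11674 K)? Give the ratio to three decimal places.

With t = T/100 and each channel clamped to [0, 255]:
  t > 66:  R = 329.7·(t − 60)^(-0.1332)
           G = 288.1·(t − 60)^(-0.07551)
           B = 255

0.957

At 11674 K (t = 116.74):
  R = 329.7·(116.74 − 60)^(-0.1332) = 329.7·56.74^(-0.1332) = 329.7·0.58396 = 192.531.
At 13885 K (t = 138.85):
  R = 329.7·(138.85 − 60)^(-0.1332) = 329.7·78.85^(-0.1332) = 329.7·0.55892 = 184.274.
Gain = 184.274 / 192.531 = 0.9571 → 0.957.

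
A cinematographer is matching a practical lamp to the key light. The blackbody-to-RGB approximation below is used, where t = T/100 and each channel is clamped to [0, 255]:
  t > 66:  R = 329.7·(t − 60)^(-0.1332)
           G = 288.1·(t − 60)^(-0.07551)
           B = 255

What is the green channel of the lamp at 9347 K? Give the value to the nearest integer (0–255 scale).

t = 9347/100 = 93.47; the t > 66 branch applies.
G = 288.1·(93.47 − 60)^(-0.07551) = 288.1·33.47^(-0.07551) = 288.1·0.76714 = 221.012.
Rounded: 221.

221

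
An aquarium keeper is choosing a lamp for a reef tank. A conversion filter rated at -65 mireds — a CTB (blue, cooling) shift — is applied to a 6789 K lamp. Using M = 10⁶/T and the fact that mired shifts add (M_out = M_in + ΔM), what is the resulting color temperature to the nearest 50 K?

12150 K

M_in = 10⁶/6789 = 147.30 mireds.
M_out = 147.30 + (-65) = 82.30 mireds.
T_out = 10⁶/82.30 = 12151.1 K → 12150 K.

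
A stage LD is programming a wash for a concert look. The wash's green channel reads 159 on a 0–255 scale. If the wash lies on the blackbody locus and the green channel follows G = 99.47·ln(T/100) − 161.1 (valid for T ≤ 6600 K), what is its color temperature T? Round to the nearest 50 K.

ln t = (159 + 161.1) / 99.47 = 3.2181.
t = e^3.2181 = 24.980.
T = 100·t = 2498 K → 2500 K to the nearest 50 K.

2500 K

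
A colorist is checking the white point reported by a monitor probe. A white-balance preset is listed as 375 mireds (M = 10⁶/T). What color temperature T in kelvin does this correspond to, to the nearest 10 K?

T = 10⁶ / 375 = 2666.67 K → 2670 K.

2670 K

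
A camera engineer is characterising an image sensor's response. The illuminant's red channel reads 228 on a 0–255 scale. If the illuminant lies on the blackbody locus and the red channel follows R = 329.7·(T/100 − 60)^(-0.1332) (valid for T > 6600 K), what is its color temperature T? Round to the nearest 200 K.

(t − 60)^(-0.1332) = 228/329.7 = 0.69154.
t − 60 = 0.69154^(1/-0.1332) = 0.69154^(-7.508) = 15.943, so t = 75.943.
T = 100·t = 7594 K → 7600 K to the nearest 200 K.

7600 K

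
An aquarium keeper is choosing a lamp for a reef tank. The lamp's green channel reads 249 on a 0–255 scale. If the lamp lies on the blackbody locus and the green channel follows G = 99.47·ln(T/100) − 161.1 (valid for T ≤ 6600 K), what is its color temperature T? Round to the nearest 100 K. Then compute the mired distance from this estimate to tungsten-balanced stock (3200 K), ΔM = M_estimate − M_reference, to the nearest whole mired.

ln t = (249 + 161.1) / 99.47 = 4.1229.
t = e^4.1229 = 61.735.
T = 100·t = 6174 K → 6200 K to the nearest 100 K.
M_estimate = 10⁶/6200 = 161.29; M_reference = 10⁶/3200 = 312.50.
ΔM = 161.29 − 312.50 = -151.21 → -151 mireds.

-151 mireds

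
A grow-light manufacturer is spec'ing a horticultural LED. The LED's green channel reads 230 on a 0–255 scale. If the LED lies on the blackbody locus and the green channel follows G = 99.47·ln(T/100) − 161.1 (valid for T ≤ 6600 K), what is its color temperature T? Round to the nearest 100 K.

5100 K

ln t = (230 + 161.1) / 99.47 = 3.9318.
t = e^3.9318 = 51.001.
T = 100·t = 5100 K → 5100 K to the nearest 100 K.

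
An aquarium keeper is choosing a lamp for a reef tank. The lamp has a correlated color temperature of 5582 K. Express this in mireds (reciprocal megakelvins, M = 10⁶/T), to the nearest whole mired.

M = 10⁶ / 5582 = 179.147 → 179 mireds.

179 mireds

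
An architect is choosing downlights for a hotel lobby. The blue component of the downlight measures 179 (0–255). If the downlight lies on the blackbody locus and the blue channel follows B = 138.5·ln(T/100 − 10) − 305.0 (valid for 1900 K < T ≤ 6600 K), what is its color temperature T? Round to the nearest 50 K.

4300 K

ln(t − 10) = (179 + 305.0) / 138.5 = 3.4946.
t − 10 = e^3.4946 = 32.937, so t = 42.937.
T = 100·t = 4294 K → 4300 K to the nearest 50 K.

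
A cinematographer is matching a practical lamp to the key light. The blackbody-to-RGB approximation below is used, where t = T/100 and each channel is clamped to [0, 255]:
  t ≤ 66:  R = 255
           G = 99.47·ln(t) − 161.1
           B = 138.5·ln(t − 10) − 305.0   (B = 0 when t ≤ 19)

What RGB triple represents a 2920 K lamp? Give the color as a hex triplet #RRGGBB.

t = 2920/100 = 29.2; the t ≤ 66 branch applies.
R = 255 by definition for t ≤ 66.
G = 99.47·ln 29.2 − 161.1 = 99.47·3.3742 − 161.1 = 174.529.
B = 138.5·ln(29.2 − 10) − 305.0 = 138.5·ln 19.2 − 305.0 = 138.5·2.9549 − 305.0 = 104.255.
Rounded: (255, 175, 104).
In hex: #FFAF68.

#FFAF68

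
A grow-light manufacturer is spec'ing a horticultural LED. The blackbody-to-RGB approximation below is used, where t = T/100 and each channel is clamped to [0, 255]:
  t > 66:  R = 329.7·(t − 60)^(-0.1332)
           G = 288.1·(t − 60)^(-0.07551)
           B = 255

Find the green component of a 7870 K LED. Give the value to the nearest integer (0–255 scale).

t = 7870/100 = 78.7; the t > 66 branch applies.
G = 288.1·(78.7 − 60)^(-0.07551) = 288.1·18.7^(-0.07551) = 288.1·0.80161 = 230.944.
Rounded: 231.

231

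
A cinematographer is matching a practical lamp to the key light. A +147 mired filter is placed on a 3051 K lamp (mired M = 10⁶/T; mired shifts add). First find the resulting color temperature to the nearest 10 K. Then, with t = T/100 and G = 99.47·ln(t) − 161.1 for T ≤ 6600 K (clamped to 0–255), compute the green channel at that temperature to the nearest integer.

M_in = 10⁶/3051 = 327.76; M_out = 327.76 + (+147) = 474.76.
T_out = 10⁶/474.76 = 2106.3 K → 2110 K; t = 21.1.
G = 99.47·ln 21.1 − 161.1 = 99.47·3.0493 − 161.1 = 142.211.
Rounded: 142.

142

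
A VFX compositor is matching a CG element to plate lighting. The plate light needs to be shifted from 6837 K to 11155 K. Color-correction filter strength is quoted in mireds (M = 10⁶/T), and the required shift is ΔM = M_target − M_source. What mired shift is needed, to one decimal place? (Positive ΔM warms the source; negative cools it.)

-56.6 mireds

M_source = 10⁶/6837 = 146.263; M_target = 10⁶/11155 = 89.646.
ΔM = 89.646 − 146.263 = -56.617 → -56.6 mireds, a cooling shift.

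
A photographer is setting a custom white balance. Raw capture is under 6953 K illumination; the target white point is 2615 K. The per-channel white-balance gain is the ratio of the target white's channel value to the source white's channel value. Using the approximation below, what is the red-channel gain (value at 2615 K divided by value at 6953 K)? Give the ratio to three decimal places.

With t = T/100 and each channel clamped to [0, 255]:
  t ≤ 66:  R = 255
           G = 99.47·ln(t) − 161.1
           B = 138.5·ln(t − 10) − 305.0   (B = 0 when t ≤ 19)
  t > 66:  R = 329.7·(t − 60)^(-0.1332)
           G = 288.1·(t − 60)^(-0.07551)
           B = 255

1.044

At 6953 K (t = 69.53):
  R = 329.7·(69.53 − 60)^(-0.1332) = 329.7·9.53^(-0.1332) = 329.7·0.74060 = 244.176.
At 2615 K (t = 26.15):
  R = 255 by definition for t ≤ 66.
Gain = 255.000 / 244.176 = 1.0443 → 1.044.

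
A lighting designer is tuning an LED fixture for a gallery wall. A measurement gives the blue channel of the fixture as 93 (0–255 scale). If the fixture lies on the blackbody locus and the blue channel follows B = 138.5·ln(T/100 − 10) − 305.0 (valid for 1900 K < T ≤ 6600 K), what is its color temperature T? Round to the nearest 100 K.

ln(t − 10) = (93 + 305.0) / 138.5 = 2.8736.
t − 10 = e^2.8736 = 17.701, so t = 27.701.
T = 100·t = 2770 K → 2800 K to the nearest 100 K.

2800 K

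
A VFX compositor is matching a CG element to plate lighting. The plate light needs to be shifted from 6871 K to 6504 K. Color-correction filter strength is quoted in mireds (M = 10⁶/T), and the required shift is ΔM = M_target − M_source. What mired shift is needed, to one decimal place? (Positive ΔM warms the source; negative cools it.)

+8.2 mireds

M_source = 10⁶/6871 = 145.539; M_target = 10⁶/6504 = 153.752.
ΔM = 153.752 − 145.539 = 8.212 → +8.2 mireds, a warming shift.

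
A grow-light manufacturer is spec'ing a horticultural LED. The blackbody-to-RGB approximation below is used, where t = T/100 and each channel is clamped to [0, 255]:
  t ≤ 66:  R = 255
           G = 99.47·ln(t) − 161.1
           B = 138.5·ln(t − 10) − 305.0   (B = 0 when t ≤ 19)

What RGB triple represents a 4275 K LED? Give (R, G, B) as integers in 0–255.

(255, 212, 178)

t = 4275/100 = 42.75; the t ≤ 66 branch applies.
R = 255 by definition for t ≤ 66.
G = 99.47·ln 42.75 − 161.1 = 99.47·3.7554 − 161.1 = 212.447.
B = 138.5·ln(42.75 − 10) − 305.0 = 138.5·ln 32.75 − 305.0 = 138.5·3.4889 − 305.0 = 178.213.
Rounded: (255, 212, 178).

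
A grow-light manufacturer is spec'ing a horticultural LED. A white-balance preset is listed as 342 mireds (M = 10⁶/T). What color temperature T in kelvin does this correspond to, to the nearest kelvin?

T = 10⁶ / 342 = 2923.98 K → 2924 K.

2924 K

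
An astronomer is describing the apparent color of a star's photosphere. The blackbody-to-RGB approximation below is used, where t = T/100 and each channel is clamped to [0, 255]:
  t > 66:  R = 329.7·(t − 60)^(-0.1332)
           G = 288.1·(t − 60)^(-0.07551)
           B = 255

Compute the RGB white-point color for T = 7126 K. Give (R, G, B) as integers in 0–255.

(239, 240, 255)

t = 7126/100 = 71.26; the t > 66 branch applies.
R = 329.7·(71.26 − 60)^(-0.1332) = 329.7·11.26^(-0.1332) = 329.7·0.72433 = 238.811.
G = 288.1·(71.26 − 60)^(-0.07551) = 288.1·11.26^(-0.07551) = 288.1·0.83291 = 239.962.
B = 255 by definition for t > 66.
Rounded: (239, 240, 255).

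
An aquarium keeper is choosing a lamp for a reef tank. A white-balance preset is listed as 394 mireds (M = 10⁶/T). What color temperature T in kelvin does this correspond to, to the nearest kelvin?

2538 K

T = 10⁶ / 394 = 2538.07 K → 2538 K.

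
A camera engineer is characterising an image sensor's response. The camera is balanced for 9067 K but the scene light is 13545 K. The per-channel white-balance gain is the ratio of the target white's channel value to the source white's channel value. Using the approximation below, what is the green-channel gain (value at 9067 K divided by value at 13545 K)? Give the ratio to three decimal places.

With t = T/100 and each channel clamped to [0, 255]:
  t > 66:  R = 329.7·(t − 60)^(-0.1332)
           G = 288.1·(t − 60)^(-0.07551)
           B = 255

1.070

At 13545 K (t = 135.45):
  G = 288.1·(135.45 − 60)^(-0.07551) = 288.1·75.45^(-0.07551) = 288.1·0.72147 = 207.855.
At 9067 K (t = 90.67):
  G = 288.1·(90.67 − 60)^(-0.07551) = 288.1·30.67^(-0.07551) = 288.1·0.77222 = 222.475.
Gain = 222.475 / 207.855 = 1.0703 → 1.070.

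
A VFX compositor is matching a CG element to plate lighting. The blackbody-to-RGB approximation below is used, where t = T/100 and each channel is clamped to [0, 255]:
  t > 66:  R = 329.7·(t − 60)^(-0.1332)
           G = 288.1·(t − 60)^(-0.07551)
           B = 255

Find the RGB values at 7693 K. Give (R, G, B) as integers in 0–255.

t = 7693/100 = 76.93; the t > 66 branch applies.
R = 329.7·(76.93 − 60)^(-0.1332) = 329.7·16.93^(-0.1332) = 329.7·0.68603 = 226.184.
G = 288.1·(76.93 − 60)^(-0.07551) = 288.1·16.93^(-0.07551) = 288.1·0.80765 = 232.684.
B = 255 by definition for t > 66.
Rounded: (226, 233, 255).

(226, 233, 255)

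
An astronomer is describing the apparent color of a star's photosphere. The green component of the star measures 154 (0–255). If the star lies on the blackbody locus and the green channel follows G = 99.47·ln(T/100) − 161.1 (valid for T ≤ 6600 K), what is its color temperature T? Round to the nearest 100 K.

ln t = (154 + 161.1) / 99.47 = 3.1678.
t = e^3.1678 = 23.755.
T = 100·t = 2375 K → 2400 K to the nearest 100 K.

2400 K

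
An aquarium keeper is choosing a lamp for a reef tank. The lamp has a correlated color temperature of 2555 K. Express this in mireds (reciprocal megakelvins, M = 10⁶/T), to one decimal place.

391.4 mireds

M = 10⁶ / 2555 = 391.389 → 391.4 mireds.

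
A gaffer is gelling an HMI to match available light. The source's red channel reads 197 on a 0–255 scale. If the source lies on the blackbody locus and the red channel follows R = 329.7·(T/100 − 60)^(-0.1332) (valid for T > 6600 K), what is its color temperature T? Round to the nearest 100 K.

(t − 60)^(-0.1332) = 197/329.7 = 0.59751.
t − 60 = 0.59751^(1/-0.1332) = 0.59751^(-7.508) = 47.761, so t = 107.761.
T = 100·t = 10776 K → 10800 K to the nearest 100 K.

10800 K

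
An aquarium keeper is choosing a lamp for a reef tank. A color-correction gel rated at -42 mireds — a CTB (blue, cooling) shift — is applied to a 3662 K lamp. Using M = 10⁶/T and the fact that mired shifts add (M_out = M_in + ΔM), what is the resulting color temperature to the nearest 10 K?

4330 K

M_in = 10⁶/3662 = 273.07 mireds.
M_out = 273.07 + (-42) = 231.07 mireds.
T_out = 10⁶/231.07 = 4327.6 K → 4330 K.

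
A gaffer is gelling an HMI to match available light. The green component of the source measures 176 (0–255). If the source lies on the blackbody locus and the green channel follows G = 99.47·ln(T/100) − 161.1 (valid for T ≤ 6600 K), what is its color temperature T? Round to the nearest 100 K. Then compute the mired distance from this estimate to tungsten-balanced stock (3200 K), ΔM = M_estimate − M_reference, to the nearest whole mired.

ln t = (176 + 161.1) / 99.47 = 3.3890.
t = e^3.3890 = 29.635.
T = 100·t = 2964 K → 3000 K to the nearest 100 K.
M_estimate = 10⁶/3000 = 333.33; M_reference = 10⁶/3200 = 312.50.
ΔM = 333.33 − 312.50 = 20.83 → +21 mireds.

+21 mireds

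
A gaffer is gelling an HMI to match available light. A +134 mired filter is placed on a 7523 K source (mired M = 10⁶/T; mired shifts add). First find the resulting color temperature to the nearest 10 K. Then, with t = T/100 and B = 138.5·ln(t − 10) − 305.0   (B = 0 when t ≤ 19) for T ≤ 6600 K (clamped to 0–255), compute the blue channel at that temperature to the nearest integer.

M_in = 10⁶/7523 = 132.93; M_out = 132.93 + (+134) = 266.93.
T_out = 10⁶/266.93 = 3746.4 K → 3750 K; t = 37.5.
B = 138.5·ln(37.5 − 10) − 305.0 = 138.5·ln 27.5 − 305.0 = 138.5·3.3142 − 305.0 = 154.015.
Rounded: 154.

154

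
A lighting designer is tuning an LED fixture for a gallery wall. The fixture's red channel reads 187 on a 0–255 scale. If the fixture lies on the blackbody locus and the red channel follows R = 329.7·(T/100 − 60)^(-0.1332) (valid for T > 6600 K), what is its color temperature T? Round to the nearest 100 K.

(t − 60)^(-0.1332) = 187/329.7 = 0.56718.
t − 60 = 0.56718^(1/-0.1332) = 0.56718^(-7.508) = 70.620, so t = 130.620.
T = 100·t = 13062 K → 13100 K to the nearest 100 K.

13100 K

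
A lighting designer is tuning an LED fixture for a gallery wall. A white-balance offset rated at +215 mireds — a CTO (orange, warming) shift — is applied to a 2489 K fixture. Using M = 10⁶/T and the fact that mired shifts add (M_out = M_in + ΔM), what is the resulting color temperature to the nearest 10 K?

M_in = 10⁶/2489 = 401.77 mireds.
M_out = 401.77 + (+215) = 616.77 mireds.
T_out = 10⁶/616.77 = 1621.4 K → 1620 K.

1620 K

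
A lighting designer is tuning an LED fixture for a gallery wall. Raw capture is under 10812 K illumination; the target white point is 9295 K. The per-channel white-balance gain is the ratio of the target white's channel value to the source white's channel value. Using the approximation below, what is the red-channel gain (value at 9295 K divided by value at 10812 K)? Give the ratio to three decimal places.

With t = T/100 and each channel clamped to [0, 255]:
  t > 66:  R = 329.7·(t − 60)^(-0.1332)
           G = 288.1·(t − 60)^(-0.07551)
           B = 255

1.052

At 10812 K (t = 108.12):
  R = 329.7·(108.12 − 60)^(-0.1332) = 329.7·48.12^(-0.1332) = 329.7·0.59692 = 196.804.
At 9295 K (t = 92.95):
  R = 329.7·(92.95 − 60)^(-0.1332) = 329.7·32.95^(-0.1332) = 329.7·0.62780 = 206.986.
Gain = 206.986 / 196.804 = 1.0517 → 1.052.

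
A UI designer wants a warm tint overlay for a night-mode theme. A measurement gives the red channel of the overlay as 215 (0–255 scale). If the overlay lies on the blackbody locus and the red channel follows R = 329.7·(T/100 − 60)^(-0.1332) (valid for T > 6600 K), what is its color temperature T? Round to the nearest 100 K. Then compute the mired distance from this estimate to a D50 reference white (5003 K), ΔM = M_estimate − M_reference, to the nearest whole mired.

-82 mireds

(t − 60)^(-0.1332) = 215/329.7 = 0.65211.
t − 60 = 0.65211^(1/-0.1332) = 0.65211^(-7.508) = 24.774, so t = 84.774.
T = 100·t = 8477 K → 8500 K to the nearest 100 K.
M_estimate = 10⁶/8500 = 117.65; M_reference = 10⁶/5003 = 199.88.
ΔM = 117.65 − 199.88 = -82.23 → -82 mireds.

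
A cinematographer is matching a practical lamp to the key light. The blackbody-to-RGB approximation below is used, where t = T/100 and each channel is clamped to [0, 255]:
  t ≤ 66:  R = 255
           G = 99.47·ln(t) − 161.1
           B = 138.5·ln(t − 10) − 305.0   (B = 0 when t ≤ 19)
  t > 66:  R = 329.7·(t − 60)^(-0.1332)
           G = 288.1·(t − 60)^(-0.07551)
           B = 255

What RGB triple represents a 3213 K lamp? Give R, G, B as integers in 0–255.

t = 3213/100 = 32.13; the t ≤ 66 branch applies.
R = 255 by definition for t ≤ 66.
G = 99.47·ln 32.13 − 161.1 = 99.47·3.4698 − 161.1 = 184.040.
B = 138.5·ln(32.13 − 10) − 305.0 = 138.5·ln 22.13 − 305.0 = 138.5·3.0969 − 305.0 = 123.925.
Rounded: (255, 184, 124).

R=255, G=184, B=124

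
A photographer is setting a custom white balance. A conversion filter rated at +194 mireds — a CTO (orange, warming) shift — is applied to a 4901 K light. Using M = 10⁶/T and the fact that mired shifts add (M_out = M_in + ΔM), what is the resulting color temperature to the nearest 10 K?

M_in = 10⁶/4901 = 204.04 mireds.
M_out = 204.04 + (+194) = 398.04 mireds.
T_out = 10⁶/398.04 = 2512.3 K → 2510 K.

2510 K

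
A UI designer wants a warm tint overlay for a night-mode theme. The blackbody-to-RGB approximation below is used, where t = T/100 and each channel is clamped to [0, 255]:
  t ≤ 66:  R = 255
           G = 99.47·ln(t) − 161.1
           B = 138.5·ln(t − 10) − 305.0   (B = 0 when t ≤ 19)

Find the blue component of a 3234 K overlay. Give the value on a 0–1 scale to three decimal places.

0.491

t = 3234/100 = 32.34; the t ≤ 66 branch applies.
B = 138.5·ln(32.34 − 10) − 305.0 = 138.5·ln 22.34 − 305.0 = 138.5·3.1064 − 305.0 = 125.233.
On a 0–1 scale: 125.233/255 = 0.4911 → 0.491.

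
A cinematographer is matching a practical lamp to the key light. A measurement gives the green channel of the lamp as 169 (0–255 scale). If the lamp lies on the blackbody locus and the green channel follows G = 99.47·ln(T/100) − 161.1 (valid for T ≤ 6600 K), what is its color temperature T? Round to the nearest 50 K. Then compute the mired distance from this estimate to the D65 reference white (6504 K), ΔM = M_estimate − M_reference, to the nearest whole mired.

+210 mireds

ln t = (169 + 161.1) / 99.47 = 3.3186.
t = e^3.3186 = 27.621.
T = 100·t = 2762 K → 2750 K to the nearest 50 K.
M_estimate = 10⁶/2750 = 363.64; M_reference = 10⁶/6504 = 153.75.
ΔM = 363.64 − 153.75 = 209.88 → +210 mireds.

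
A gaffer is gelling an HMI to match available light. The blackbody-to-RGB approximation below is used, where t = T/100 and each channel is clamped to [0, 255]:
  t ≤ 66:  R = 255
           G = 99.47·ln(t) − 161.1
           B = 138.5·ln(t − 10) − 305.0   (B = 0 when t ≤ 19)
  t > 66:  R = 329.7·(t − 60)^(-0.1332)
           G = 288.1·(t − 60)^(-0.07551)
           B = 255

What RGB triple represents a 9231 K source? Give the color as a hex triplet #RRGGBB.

t = 9231/100 = 92.31; the t > 66 branch applies.
R = 329.7·(92.31 − 60)^(-0.1332) = 329.7·32.31^(-0.1332) = 329.7·0.62944 = 207.527.
G = 288.1·(92.31 − 60)^(-0.07551) = 288.1·32.31^(-0.07551) = 288.1·0.76918 = 221.602.
B = 255 by definition for t > 66.
Rounded: (208, 222, 255).
In hex: #D0DEFF.

#D0DEFF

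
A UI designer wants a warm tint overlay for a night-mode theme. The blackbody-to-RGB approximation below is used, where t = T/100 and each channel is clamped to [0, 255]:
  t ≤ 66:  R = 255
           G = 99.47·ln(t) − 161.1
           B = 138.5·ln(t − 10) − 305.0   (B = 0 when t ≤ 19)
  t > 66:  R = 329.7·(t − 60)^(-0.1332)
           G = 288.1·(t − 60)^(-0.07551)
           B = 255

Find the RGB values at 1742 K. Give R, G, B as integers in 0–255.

t = 1742/100 = 17.42; the t ≤ 66 branch applies.
R = 255 by definition for t ≤ 66.
G = 99.47·ln 17.42 − 161.1 = 99.47·2.8576 − 161.1 = 123.147.
t = 17.42 ≤ 19, so B = 0.
Rounded: (255, 123, 0).

R=255, G=123, B=0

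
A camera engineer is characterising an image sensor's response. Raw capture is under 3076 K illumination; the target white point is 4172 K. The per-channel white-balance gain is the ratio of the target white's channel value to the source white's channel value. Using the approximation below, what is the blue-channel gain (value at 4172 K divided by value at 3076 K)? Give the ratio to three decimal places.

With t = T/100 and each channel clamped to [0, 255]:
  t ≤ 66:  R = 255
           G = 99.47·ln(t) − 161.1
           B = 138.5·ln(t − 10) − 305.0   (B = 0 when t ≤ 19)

At 3076 K (t = 30.76):
  B = 138.5·ln(30.76 − 10) − 305.0 = 138.5·ln 20.76 − 305.0 = 138.5·3.0330 − 305.0 = 115.074.
At 4172 K (t = 41.72):
  B = 138.5·ln(41.72 − 10) − 305.0 = 138.5·ln 31.72 − 305.0 = 138.5·3.4569 − 305.0 = 173.787.
Gain = 173.787 / 115.074 = 1.5102 → 1.510.

1.510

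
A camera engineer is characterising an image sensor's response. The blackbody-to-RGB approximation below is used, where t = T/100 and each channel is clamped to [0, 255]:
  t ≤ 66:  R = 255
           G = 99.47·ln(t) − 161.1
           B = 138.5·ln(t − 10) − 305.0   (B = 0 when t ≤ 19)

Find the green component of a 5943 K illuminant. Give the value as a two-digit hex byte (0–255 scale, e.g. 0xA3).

t = 5943/100 = 59.43; the t ≤ 66 branch applies.
G = 99.47·ln 59.43 − 161.1 = 99.47·4.0848 − 161.1 = 245.215.
Rounded: 245; in hex, 0xF5.

0xF5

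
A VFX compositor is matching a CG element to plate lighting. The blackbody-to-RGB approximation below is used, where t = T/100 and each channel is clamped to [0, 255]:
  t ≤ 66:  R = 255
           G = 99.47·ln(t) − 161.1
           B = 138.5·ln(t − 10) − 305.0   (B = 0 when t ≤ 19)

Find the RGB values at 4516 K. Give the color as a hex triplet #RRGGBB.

t = 4516/100 = 45.16; the t ≤ 66 branch applies.
R = 255 by definition for t ≤ 66.
G = 99.47·ln 45.16 − 161.1 = 99.47·3.8102 − 161.1 = 217.902.
B = 138.5·ln(45.16 − 10) − 305.0 = 138.5·ln 35.16 − 305.0 = 138.5·3.5599 − 305.0 = 188.047.
Rounded: (255, 218, 188).
In hex: #FFDABC.

#FFDABC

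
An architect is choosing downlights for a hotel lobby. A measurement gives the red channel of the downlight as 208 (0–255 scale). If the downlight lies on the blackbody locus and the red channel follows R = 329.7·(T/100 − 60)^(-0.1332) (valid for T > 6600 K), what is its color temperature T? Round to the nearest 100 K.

9200 K

(t − 60)^(-0.1332) = 208/329.7 = 0.63088.
t − 60 = 0.63088^(1/-0.1332) = 0.63088^(-7.508) = 31.763, so t = 91.763.
T = 100·t = 9176 K → 9200 K to the nearest 100 K.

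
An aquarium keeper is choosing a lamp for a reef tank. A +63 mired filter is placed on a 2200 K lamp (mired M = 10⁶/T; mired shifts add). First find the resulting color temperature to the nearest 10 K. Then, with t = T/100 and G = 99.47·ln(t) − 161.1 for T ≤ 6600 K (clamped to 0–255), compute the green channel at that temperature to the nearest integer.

M_in = 10⁶/2200 = 454.55; M_out = 454.55 + (+63) = 517.55.
T_out = 10⁶/517.55 = 1932.2 K → 1930 K; t = 19.3.
G = 99.47·ln 19.3 − 161.1 = 99.47·2.9601 − 161.1 = 133.342.
Rounded: 133.

133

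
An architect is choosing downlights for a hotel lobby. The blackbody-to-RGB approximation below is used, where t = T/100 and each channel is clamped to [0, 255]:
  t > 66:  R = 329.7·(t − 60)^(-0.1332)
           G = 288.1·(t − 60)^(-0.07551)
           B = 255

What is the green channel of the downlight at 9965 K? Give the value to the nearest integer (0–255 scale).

t = 9965/100 = 99.65; the t > 66 branch applies.
G = 288.1·(99.65 − 60)^(-0.07551) = 288.1·39.65^(-0.07551) = 288.1·0.75738 = 218.203.
Rounded: 218.

218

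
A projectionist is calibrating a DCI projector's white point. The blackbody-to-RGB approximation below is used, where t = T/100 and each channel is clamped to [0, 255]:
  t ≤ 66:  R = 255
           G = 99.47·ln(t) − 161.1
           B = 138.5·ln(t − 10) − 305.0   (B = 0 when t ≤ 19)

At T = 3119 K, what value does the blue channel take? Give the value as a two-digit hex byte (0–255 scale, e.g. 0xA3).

t = 3119/100 = 31.19; the t ≤ 66 branch applies.
B = 138.5·ln(31.19 − 10) − 305.0 = 138.5·ln 21.19 − 305.0 = 138.5·3.0535 − 305.0 = 117.914.
Rounded: 118; in hex, 0x76.

0x76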